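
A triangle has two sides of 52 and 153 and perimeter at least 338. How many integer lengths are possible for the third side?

Triangle inequality: 101 < x < 205. Perimeter ≥ 338 gives x ≥ 338 − 52 − 153 = 133.
So 133 ≤ x < 205; integers 133 through 204: 72 values.

72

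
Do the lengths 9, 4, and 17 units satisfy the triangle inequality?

No

The longest side is 17, but the other two sum to only 13.
13 < 17, so the triangle inequality fails.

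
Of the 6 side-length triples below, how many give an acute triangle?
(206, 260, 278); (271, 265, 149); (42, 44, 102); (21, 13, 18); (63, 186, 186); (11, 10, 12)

(206,260,278): 206²+260² = 110036 > 77284 = 278² → acute
(271,265,149): 149²+265² = 92426 > 73441 = 271² → acute
(42,44,102): 42+44 ≤ 102, not a triangle
(21,13,18): 13²+18² = 493 > 441 = 21² → acute
(63,186,186): 63²+186² = 38565 > 34596 = 186² → acute
(11,10,12): 10²+11² = 221 > 144 = 12² → acute
5 of the 6 are acute.

5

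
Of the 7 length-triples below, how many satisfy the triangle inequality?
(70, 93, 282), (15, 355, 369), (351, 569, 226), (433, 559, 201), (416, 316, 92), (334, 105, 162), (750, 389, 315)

3

(70,93,282): 70+93 ≤ 282 → not valid
(15,355,369): 15+355 > 369 → valid
(226,351,569): 226+351 > 569 → valid
(201,433,559): 201+433 > 559 → valid
(92,316,416): 92+316 ≤ 416 → not valid
(105,162,334): 105+162 ≤ 334 → not valid
(315,389,750): 315+389 ≤ 750 → not valid
3 of the 7 triples form a triangle.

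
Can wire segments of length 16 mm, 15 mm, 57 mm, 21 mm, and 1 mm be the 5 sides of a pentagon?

No

For a pentagon, each side must be shorter than the sum of the others.
Here the longest side is 57, but the remaining 4 sides sum to only 53.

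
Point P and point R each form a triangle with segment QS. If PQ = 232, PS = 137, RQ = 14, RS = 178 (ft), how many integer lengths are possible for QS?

From triangle PQS: 95 < QS < 369.
From triangle RQS: 164 < QS < 192.
Intersection: 164 < QS < 192, so integers 165 through 191: 27 values.

27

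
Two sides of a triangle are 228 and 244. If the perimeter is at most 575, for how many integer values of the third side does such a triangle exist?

Triangle inequality: 16 < x < 472. Perimeter ≤ 575 gives x ≤ 575 − 228 − 244 = 103.
So 16 < x ≤ 103; integers 17 through 103: 87 values.

87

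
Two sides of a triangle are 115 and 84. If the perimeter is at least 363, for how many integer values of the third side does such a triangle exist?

Triangle inequality: 31 < x < 199. Perimeter ≥ 363 gives x ≥ 363 − 115 − 84 = 164.
So 164 ≤ x < 199; integers 164 through 198: 35 values.

35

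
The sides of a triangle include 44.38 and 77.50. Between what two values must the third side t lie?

33.12 < t < 121.88

By the triangle inequality, t must be less than 44.38 + 77.50 = 121.88 and greater than |44.38 − 77.50| = 33.12.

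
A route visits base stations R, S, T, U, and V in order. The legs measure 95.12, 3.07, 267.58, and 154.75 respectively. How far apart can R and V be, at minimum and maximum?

14.64 ≤ RV ≤ 520.52

The maximum is all hops collinear in one direction: 95.12 + 3.07 + 267.58 + 154.75 = 520.52.
The longest hop is 267.58; the others sum to 252.94. Folding the others back against it leaves at least 267.58 − 252.94 = 14.64.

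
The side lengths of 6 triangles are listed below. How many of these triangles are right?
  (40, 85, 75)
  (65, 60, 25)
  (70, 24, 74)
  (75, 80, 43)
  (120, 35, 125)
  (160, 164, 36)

(40,85,75): 40²+75² = 7225 = 85² → right
(65,60,25): 25²+60² = 4225 = 65² → right
(70,24,74): 24²+70² = 5476 = 74² → right
(75,80,43): 43²+75² = 7474 > 6400 = 80² → acute
(120,35,125): 35²+120² = 15625 = 125² → right
(160,164,36): 36²+160² = 26896 = 164² → right
5 of the 6 are right.

5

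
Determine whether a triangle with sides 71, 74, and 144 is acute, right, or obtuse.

Compare the square of the longest side to the sum of squares of the other two: 71² + 74² = 10517 < 20736 = 144².

obtuse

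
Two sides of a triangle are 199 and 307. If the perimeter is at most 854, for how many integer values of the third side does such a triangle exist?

240

Triangle inequality: 108 < x < 506. Perimeter ≤ 854 gives x ≤ 854 − 199 − 307 = 348.
So 108 < x ≤ 348; integers 109 through 348: 240 values.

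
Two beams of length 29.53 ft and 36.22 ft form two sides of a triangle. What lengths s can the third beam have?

By the triangle inequality, s must be less than 29.53 + 36.22 = 65.75 and greater than |29.53 − 36.22| = 6.69.

6.69 < s < 65.75 (ft)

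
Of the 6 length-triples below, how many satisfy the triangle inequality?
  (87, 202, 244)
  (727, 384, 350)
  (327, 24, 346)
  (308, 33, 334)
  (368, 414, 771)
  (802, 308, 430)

(87,202,244): 87+202 > 244 → valid
(350,384,727): 350+384 > 727 → valid
(24,327,346): 24+327 > 346 → valid
(33,308,334): 33+308 > 334 → valid
(368,414,771): 368+414 > 771 → valid
(308,430,802): 308+430 ≤ 802 → not valid
5 of the 6 triples form a triangle.

5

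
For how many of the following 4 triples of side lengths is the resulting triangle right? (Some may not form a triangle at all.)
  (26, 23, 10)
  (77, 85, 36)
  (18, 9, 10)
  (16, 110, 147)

1

(26,23,10): 10²+23² = 629 < 676 = 26² → obtuse
(77,85,36): 36²+77² = 7225 = 85² → right
(18,9,10): 9²+10² = 181 < 324 = 18² → obtuse
(16,110,147): 16+110 ≤ 147, not a triangle
1 of the 4 is right.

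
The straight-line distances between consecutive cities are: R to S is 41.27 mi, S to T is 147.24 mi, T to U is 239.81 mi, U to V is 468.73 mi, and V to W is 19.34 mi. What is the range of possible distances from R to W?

The maximum is all hops collinear in one direction: 41.27 + 147.24 + 239.81 + 468.73 + 19.34 = 916.39.
The longest hop is 468.73; the others sum to 447.66. Folding the others back against it leaves at least 468.73 − 447.66 = 21.07.

21.07 ≤ RW ≤ 916.39 mi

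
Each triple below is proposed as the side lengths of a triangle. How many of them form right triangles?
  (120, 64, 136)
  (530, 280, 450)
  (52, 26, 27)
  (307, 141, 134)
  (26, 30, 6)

(120,64,136): 64²+120² = 18496 = 136² → right
(530,280,450): 280²+450² = 280900 = 530² → right
(52,26,27): 26²+27² = 1405 < 2704 = 52² → obtuse
(307,141,134): 134+141 ≤ 307, not a triangle
(26,30,6): 6²+26² = 712 < 900 = 30² → obtuse
2 of the 5 are right.

2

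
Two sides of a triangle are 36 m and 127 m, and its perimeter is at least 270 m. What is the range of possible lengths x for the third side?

107 ≤ x < 163 m

Triangle inequality alone gives 91 < x < 163.
The perimeter condition gives x ≥ 270 − 36 − 127 = 107.
Intersecting the two: 107 ≤ x < 163.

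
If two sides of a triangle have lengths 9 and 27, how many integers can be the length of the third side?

17

The third side lies in the open interval (18, 36).
Integers from 19 to 35 inclusive: 35 − 19 + 1 = 17.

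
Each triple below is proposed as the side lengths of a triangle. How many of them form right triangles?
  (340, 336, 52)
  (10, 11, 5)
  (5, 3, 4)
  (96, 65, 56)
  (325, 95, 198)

2

(340,336,52): 52²+336² = 115600 = 340² → right
(10,11,5): 5²+10² = 125 > 121 = 11² → acute
(5,3,4): 3²+4² = 25 = 5² → right
(96,65,56): 56²+65² = 7361 < 9216 = 96² → obtuse
(325,95,198): 95+198 ≤ 325, not a triangle
2 of the 5 are right.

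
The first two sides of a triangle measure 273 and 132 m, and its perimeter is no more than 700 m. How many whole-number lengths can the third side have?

154

Triangle inequality: 141 < x < 405. Perimeter ≤ 700 gives x ≤ 700 − 273 − 132 = 295.
So 141 < x ≤ 295; integers 142 through 295: 154 values.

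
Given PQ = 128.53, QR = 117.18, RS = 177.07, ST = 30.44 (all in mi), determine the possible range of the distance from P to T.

0 ≤ PT ≤ 453.22 mi

The maximum is all hops collinear in one direction: 128.53 + 117.18 + 177.07 + 30.44 = 453.22.
The longest hop is 177.07; the others sum to 276.15. Since 177.07 ≤ 276.15, the path can fold back on itself completely, so the minimum distance is 0.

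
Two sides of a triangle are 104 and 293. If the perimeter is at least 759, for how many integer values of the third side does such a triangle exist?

35

Triangle inequality: 189 < x < 397. Perimeter ≥ 759 gives x ≥ 759 − 104 − 293 = 362.
So 362 ≤ x < 397; integers 362 through 396: 35 values.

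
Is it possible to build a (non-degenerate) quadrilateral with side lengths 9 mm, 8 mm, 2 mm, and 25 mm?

For a quadrilateral, each side must be shorter than the sum of the others.
Here the longest side is 25, but the remaining 3 sides sum to only 19.

No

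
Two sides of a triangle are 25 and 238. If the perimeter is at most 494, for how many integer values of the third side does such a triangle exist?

18

Triangle inequality: 213 < x < 263. Perimeter ≤ 494 gives x ≤ 494 − 25 − 238 = 231.
So 213 < x ≤ 231; integers 214 through 231: 18 values.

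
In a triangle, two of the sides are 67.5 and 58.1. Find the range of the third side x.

By the triangle inequality, x must be less than 67.5 + 58.1 = 125.6 and greater than |67.5 − 58.1| = 9.4.

9.4 < x < 125.6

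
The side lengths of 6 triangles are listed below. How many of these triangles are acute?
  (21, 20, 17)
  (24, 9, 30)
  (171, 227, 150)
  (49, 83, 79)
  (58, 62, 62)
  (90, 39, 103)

(21,20,17): 17²+20² = 689 > 441 = 21² → acute
(24,9,30): 9²+24² = 657 < 900 = 30² → obtuse
(171,227,150): 150²+171² = 51741 > 51529 = 227² → acute
(49,83,79): 49²+79² = 8642 > 6889 = 83² → acute
(58,62,62): 58²+62² = 7208 > 3844 = 62² → acute
(90,39,103): 39²+90² = 9621 < 10609 = 103² → obtuse
4 of the 6 are acute.

4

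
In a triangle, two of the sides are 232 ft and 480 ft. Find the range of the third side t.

By the triangle inequality, t must be less than 232 + 480 = 712 and greater than |232 − 480| = 248.

248 < t < 712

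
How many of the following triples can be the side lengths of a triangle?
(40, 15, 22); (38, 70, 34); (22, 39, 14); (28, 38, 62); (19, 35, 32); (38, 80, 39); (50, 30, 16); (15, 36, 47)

(15,22,40): 15+22 ≤ 40 → not valid
(34,38,70): 34+38 > 70 → valid
(14,22,39): 14+22 ≤ 39 → not valid
(28,38,62): 28+38 > 62 → valid
(19,32,35): 19+32 > 35 → valid
(38,39,80): 38+39 ≤ 80 → not valid
(16,30,50): 16+30 ≤ 50 → not valid
(15,36,47): 15+36 > 47 → valid
4 of the 8 triples form a triangle.

4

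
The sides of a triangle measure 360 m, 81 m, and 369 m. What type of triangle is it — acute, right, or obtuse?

right

Compare the square of the longest side to the sum of squares of the other two: 81² + 360² = 136161 = 369².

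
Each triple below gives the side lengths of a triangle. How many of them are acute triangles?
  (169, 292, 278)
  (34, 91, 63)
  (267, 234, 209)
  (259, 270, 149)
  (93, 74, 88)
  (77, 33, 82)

(169,292,278): 169²+278² = 105845 > 85264 = 292² → acute
(34,91,63): 34²+63² = 5125 < 8281 = 91² → obtuse
(267,234,209): 209²+234² = 98437 > 71289 = 267² → acute
(259,270,149): 149²+259² = 89282 > 72900 = 270² → acute
(93,74,88): 74²+88² = 13220 > 8649 = 93² → acute
(77,33,82): 33²+77² = 7018 > 6724 = 82² → acute
5 of the 6 are acute.

5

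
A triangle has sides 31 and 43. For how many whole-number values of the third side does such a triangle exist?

The third side lies in the open interval (12, 74).
Integers from 13 to 73 inclusive: 73 − 13 + 1 = 61.

61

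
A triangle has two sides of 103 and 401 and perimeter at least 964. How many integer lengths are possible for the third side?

44

Triangle inequality: 298 < x < 504. Perimeter ≥ 964 gives x ≥ 964 − 103 − 401 = 460.
So 460 ≤ x < 504; integers 460 through 503: 44 values.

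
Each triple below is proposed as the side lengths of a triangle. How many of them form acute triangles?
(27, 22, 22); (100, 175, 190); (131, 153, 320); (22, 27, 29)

(27,22,22): 22²+22² = 968 > 729 = 27² → acute
(100,175,190): 100²+175² = 40625 > 36100 = 190² → acute
(131,153,320): 131+153 ≤ 320, not a triangle
(22,27,29): 22²+27² = 1213 > 841 = 29² → acute
3 of the 4 are acute.

3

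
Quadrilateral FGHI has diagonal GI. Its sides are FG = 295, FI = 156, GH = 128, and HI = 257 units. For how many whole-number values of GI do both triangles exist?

From triangle FGI: 139 < GI < 451.
From triangle HGI: 129 < GI < 385.
Intersection: 139 < GI < 385, so integers 140 through 384: 245 values.

245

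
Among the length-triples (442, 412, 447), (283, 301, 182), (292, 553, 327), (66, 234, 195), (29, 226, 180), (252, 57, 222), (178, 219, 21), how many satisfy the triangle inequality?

5

(412,442,447): 412+442 > 447 → valid
(182,283,301): 182+283 > 301 → valid
(292,327,553): 292+327 > 553 → valid
(66,195,234): 66+195 > 234 → valid
(29,180,226): 29+180 ≤ 226 → not valid
(57,222,252): 57+222 > 252 → valid
(21,178,219): 21+178 ≤ 219 → not valid
5 of the 7 triples form a triangle.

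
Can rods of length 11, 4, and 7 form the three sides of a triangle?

The two shorter sides sum to 11, exactly equal to the longest side 11.
That gives only a degenerate (flat) triangle — the inequality must be strict.

No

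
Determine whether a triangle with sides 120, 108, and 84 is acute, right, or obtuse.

acute

Compare the square of the longest side to the sum of squares of the other two: 84² + 108² = 18720 > 14400 = 120².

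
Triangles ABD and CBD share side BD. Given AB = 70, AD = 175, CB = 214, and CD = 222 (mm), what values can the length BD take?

105 < BD < 245

From triangle ABD: |70 − 175| < BD < 70 + 175, i.e. 105 < BD < 245.
From triangle CBD: 8 < BD < 436.
Both must hold, so BD lies in the intersection.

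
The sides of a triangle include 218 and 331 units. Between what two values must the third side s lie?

By the triangle inequality, s must be less than 218 + 331 = 549 and greater than |218 − 331| = 113.

113 < s < 549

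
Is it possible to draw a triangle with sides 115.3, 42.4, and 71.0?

No

The longest side is 115.3, but the other two sum to only 113.4.
113.4 < 115.3, so the triangle inequality fails.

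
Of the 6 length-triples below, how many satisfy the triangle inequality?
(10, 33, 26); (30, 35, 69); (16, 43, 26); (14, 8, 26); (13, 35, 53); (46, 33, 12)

1

(10,26,33): 10+26 > 33 → valid
(30,35,69): 30+35 ≤ 69 → not valid
(16,26,43): 16+26 ≤ 43 → not valid
(8,14,26): 8+14 ≤ 26 → not valid
(13,35,53): 13+35 ≤ 53 → not valid
(12,33,46): 12+33 ≤ 46 → not valid
1 of the 6 triples forms a triangle.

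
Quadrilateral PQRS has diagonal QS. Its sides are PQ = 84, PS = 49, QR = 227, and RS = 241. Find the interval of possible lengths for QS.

From triangle PQS: |84 − 49| < QS < 84 + 49, i.e. 35 < QS < 133.
From triangle RQS: 14 < QS < 468.
Both must hold, so QS lies in the intersection.

35 < QS < 133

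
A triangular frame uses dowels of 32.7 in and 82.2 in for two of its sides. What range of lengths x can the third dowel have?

By the triangle inequality, x must be less than 32.7 + 82.2 = 114.9 and greater than |32.7 − 82.2| = 49.5.

49.5 < x < 114.9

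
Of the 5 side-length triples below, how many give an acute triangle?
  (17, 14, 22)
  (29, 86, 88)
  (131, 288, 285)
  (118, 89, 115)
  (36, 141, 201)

4

(17,14,22): 14²+17² = 485 > 484 = 22² → acute
(29,86,88): 29²+86² = 8237 > 7744 = 88² → acute
(131,288,285): 131²+285² = 98386 > 82944 = 288² → acute
(118,89,115): 89²+115² = 21146 > 13924 = 118² → acute
(36,141,201): 36+141 ≤ 201, not a triangle
4 of the 5 are acute.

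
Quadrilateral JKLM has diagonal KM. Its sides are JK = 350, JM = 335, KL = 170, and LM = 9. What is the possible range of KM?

From triangle JKM: |350 − 335| < KM < 350 + 335, i.e. 15 < KM < 685.
From triangle LKM: 161 < KM < 179.
Both must hold, so KM lies in the intersection.

161 < KM < 179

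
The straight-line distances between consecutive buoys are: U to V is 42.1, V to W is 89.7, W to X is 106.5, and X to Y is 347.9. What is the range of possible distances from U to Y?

The maximum is all hops collinear in one direction: 42.1 + 89.7 + 106.5 + 347.9 = 586.2.
The longest hop is 347.9; the others sum to 238.3. Folding the others back against it leaves at least 347.9 − 238.3 = 109.6.

109.6 ≤ UY ≤ 586.2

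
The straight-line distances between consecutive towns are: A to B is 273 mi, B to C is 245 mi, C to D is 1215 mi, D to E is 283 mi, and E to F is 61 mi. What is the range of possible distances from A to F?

The maximum is all hops collinear in one direction: 273 + 245 + 1215 + 283 + 61 = 2077.
The longest hop is 1215; the others sum to 862. Folding the others back against it leaves at least 1215 − 862 = 353.

353 ≤ AF ≤ 2077 mi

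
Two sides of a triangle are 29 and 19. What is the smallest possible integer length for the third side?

11

The third side must be strictly greater than |29 − 19| = 10.
The smallest integer above 10 is 11.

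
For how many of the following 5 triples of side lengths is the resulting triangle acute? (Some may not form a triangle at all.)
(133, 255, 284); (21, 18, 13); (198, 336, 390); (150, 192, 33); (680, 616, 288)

2

(133,255,284): 133²+255² = 82714 > 80656 = 284² → acute
(21,18,13): 13²+18² = 493 > 441 = 21² → acute
(198,336,390): 198²+336² = 152100 = 390² → right
(150,192,33): 33+150 ≤ 192, not a triangle
(680,616,288): 288²+616² = 462400 = 680² → right
2 of the 5 are acute.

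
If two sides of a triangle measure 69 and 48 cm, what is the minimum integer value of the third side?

22

The third side must be strictly greater than |69 − 48| = 21.
The smallest integer above 21 is 22.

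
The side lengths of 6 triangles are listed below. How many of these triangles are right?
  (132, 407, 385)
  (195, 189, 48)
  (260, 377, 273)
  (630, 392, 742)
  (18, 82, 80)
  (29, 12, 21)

5

(132,407,385): 132²+385² = 165649 = 407² → right
(195,189,48): 48²+189² = 38025 = 195² → right
(260,377,273): 260²+273² = 142129 = 377² → right
(630,392,742): 392²+630² = 550564 = 742² → right
(18,82,80): 18²+80² = 6724 = 82² → right
(29,12,21): 12²+21² = 585 < 841 = 29² → obtuse
5 of the 6 are right.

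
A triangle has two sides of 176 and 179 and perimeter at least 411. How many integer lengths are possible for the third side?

299

Triangle inequality: 3 < x < 355. Perimeter ≥ 411 gives x ≥ 411 − 176 − 179 = 56.
So 56 ≤ x < 355; integers 56 through 354: 299 values.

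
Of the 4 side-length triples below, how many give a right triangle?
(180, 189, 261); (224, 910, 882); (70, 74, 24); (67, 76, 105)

(180,189,261): 180²+189² = 68121 = 261² → right
(224,910,882): 224²+882² = 828100 = 910² → right
(70,74,24): 24²+70² = 5476 = 74² → right
(67,76,105): 67²+76² = 10265 < 11025 = 105² → obtuse
3 of the 4 are right.

3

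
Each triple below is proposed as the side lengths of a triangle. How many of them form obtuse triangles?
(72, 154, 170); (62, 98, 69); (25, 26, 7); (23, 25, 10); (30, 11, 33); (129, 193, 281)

4

(72,154,170): 72²+154² = 28900 = 170² → right
(62,98,69): 62²+69² = 8605 < 9604 = 98² → obtuse
(25,26,7): 7²+25² = 674 < 676 = 26² → obtuse
(23,25,10): 10²+23² = 629 > 625 = 25² → acute
(30,11,33): 11²+30² = 1021 < 1089 = 33² → obtuse
(129,193,281): 129²+193² = 53890 < 78961 = 281² → obtuse
4 of the 6 are obtuse.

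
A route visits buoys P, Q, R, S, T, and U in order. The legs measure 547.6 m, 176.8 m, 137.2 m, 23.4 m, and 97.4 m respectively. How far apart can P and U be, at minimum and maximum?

The maximum is all hops collinear in one direction: 547.6 + 176.8 + 137.2 + 23.4 + 97.4 = 982.4.
The longest hop is 547.6; the others sum to 434.8. Folding the others back against it leaves at least 547.6 − 434.8 = 112.8.

112.8 ≤ PU ≤ 982.4 m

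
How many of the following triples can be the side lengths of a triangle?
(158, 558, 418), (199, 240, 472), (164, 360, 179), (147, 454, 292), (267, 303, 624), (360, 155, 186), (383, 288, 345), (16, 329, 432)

(158,418,558): 158+418 > 558 → valid
(199,240,472): 199+240 ≤ 472 → not valid
(164,179,360): 164+179 ≤ 360 → not valid
(147,292,454): 147+292 ≤ 454 → not valid
(267,303,624): 267+303 ≤ 624 → not valid
(155,186,360): 155+186 ≤ 360 → not valid
(288,345,383): 288+345 > 383 → valid
(16,329,432): 16+329 ≤ 432 → not valid
2 of the 8 triples form a triangle.

2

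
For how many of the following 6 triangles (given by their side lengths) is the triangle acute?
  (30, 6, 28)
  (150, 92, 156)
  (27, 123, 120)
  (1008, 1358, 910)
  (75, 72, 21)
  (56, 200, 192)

1

(30,6,28): 6²+28² = 820 < 900 = 30² → obtuse
(150,92,156): 92²+150² = 30964 > 24336 = 156² → acute
(27,123,120): 27²+120² = 15129 = 123² → right
(1008,1358,910): 910²+1008² = 1844164 = 1358² → right
(75,72,21): 21²+72² = 5625 = 75² → right
(56,200,192): 56²+192² = 40000 = 200² → right
1 of the 6 is acute.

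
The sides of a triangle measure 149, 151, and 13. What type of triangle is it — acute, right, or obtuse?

Compare the square of the longest side to the sum of squares of the other two: 13² + 149² = 22370 < 22801 = 151².

obtuse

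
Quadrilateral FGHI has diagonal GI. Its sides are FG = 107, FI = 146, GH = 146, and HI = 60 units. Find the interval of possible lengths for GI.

86 < GI < 206

From triangle FGI: |107 − 146| < GI < 107 + 146, i.e. 39 < GI < 253.
From triangle HGI: 86 < GI < 206.
Both must hold, so GI lies in the intersection.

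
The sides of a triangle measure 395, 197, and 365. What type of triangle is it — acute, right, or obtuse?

acute

Compare the square of the longest side to the sum of squares of the other two: 197² + 365² = 172034 > 156025 = 395².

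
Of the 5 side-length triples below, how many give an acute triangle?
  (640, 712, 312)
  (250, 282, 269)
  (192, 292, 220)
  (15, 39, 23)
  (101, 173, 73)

1

(640,712,312): 312²+640² = 506944 = 712² → right
(250,282,269): 250²+269² = 134861 > 79524 = 282² → acute
(192,292,220): 192²+220² = 85264 = 292² → right
(15,39,23): 15+23 ≤ 39, not a triangle
(101,173,73): 73²+101² = 15530 < 29929 = 173² → obtuse
1 of the 5 is acute.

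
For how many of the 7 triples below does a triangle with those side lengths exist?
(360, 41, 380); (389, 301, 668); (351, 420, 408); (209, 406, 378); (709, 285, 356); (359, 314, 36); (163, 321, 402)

5

(41,360,380): 41+360 > 380 → valid
(301,389,668): 301+389 > 668 → valid
(351,408,420): 351+408 > 420 → valid
(209,378,406): 209+378 > 406 → valid
(285,356,709): 285+356 ≤ 709 → not valid
(36,314,359): 36+314 ≤ 359 → not valid
(163,321,402): 163+321 > 402 → valid
5 of the 7 triples form a triangle.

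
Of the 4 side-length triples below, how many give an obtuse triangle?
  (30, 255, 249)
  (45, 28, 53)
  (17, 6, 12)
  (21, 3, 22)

3

(30,255,249): 30²+249² = 62901 < 65025 = 255² → obtuse
(45,28,53): 28²+45² = 2809 = 53² → right
(17,6,12): 6²+12² = 180 < 289 = 17² → obtuse
(21,3,22): 3²+21² = 450 < 484 = 22² → obtuse
3 of the 4 are obtuse.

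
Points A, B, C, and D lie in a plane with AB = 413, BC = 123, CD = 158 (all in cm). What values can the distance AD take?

132 ≤ AD ≤ 694 cm

The maximum is all hops collinear in one direction: 413 + 123 + 158 = 694.
The longest hop is 413; the others sum to 281. Folding the others back against it leaves at least 413 − 281 = 132.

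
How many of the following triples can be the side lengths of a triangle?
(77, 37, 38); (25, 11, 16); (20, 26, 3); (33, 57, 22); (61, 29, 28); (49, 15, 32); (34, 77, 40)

1

(37,38,77): 37+38 ≤ 77 → not valid
(11,16,25): 11+16 > 25 → valid
(3,20,26): 3+20 ≤ 26 → not valid
(22,33,57): 22+33 ≤ 57 → not valid
(28,29,61): 28+29 ≤ 61 → not valid
(15,32,49): 15+32 ≤ 49 → not valid
(34,40,77): 34+40 ≤ 77 → not valid
1 of the 7 triples forms a triangle.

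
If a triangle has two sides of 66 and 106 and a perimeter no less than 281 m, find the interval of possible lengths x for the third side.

Triangle inequality alone gives 40 < x < 172.
The perimeter condition gives x ≥ 281 − 66 − 106 = 109.
Intersecting the two: 109 ≤ x < 172.

109 ≤ x < 172 m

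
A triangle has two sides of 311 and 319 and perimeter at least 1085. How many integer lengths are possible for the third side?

Triangle inequality: 8 < x < 630. Perimeter ≥ 1085 gives x ≥ 1085 − 311 − 319 = 455.
So 455 ≤ x < 630; integers 455 through 629: 175 values.

175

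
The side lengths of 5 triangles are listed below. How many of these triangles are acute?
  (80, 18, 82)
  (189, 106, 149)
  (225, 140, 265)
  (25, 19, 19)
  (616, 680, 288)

(80,18,82): 18²+80² = 6724 = 82² → right
(189,106,149): 106²+149² = 33437 < 35721 = 189² → obtuse
(225,140,265): 140²+225² = 70225 = 265² → right
(25,19,19): 19²+19² = 722 > 625 = 25² → acute
(616,680,288): 288²+616² = 462400 = 680² → right
1 of the 5 is acute.

1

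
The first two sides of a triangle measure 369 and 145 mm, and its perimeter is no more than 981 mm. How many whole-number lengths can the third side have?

Triangle inequality: 224 < x < 514. Perimeter ≤ 981 gives x ≤ 981 − 369 − 145 = 467.
So 224 < x ≤ 467; integers 225 through 467: 243 values.

243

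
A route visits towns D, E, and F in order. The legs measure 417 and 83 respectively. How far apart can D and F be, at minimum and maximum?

334 ≤ DF ≤ 500

By the triangle inequality, |417 − 83| ≤ DF ≤ 417 + 83.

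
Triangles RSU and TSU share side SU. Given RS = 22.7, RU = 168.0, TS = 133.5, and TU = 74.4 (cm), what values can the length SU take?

145.3 < SU < 190.7

From triangle RSU: |22.7 − 168.0| < SU < 22.7 + 168.0, i.e. 145.3 < SU < 190.7.
From triangle TSU: 59.1 < SU < 207.9.
Both must hold, so SU lies in the intersection.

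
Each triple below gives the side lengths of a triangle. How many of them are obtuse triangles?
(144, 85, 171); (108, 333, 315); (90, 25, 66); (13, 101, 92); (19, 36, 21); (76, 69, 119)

5

(144,85,171): 85²+144² = 27961 < 29241 = 171² → obtuse
(108,333,315): 108²+315² = 110889 = 333² → right
(90,25,66): 25²+66² = 4981 < 8100 = 90² → obtuse
(13,101,92): 13²+92² = 8633 < 10201 = 101² → obtuse
(19,36,21): 19²+21² = 802 < 1296 = 36² → obtuse
(76,69,119): 69²+76² = 10537 < 14161 = 119² → obtuse
5 of the 6 are obtuse.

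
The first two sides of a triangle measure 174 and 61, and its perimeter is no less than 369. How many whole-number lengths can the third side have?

Triangle inequality: 113 < x < 235. Perimeter ≥ 369 gives x ≥ 369 − 174 − 61 = 134.
So 134 ≤ x < 235; integers 134 through 234: 101 values.

101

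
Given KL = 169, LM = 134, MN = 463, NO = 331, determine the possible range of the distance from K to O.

0 ≤ KO ≤ 1097

The maximum is all hops collinear in one direction: 169 + 134 + 463 + 331 = 1097.
The longest hop is 463; the others sum to 634. Since 463 ≤ 634, the path can fold back on itself completely, so the minimum distance is 0.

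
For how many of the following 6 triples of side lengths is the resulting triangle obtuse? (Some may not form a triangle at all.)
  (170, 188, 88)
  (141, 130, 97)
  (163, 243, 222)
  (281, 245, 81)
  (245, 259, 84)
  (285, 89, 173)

(170,188,88): 88²+170² = 36644 > 35344 = 188² → acute
(141,130,97): 97²+130² = 26309 > 19881 = 141² → acute
(163,243,222): 163²+222² = 75853 > 59049 = 243² → acute
(281,245,81): 81²+245² = 66586 < 78961 = 281² → obtuse
(245,259,84): 84²+245² = 67081 = 259² → right
(285,89,173): 89+173 ≤ 285, not a triangle
1 of the 6 is obtuse.

1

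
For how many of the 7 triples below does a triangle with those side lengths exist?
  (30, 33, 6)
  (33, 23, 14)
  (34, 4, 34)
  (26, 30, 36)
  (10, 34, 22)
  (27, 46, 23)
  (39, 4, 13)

(6,30,33): 6+30 > 33 → valid
(14,23,33): 14+23 > 33 → valid
(4,34,34): 4+34 > 34 → valid
(26,30,36): 26+30 > 36 → valid
(10,22,34): 10+22 ≤ 34 → not valid
(23,27,46): 23+27 > 46 → valid
(4,13,39): 4+13 ≤ 39 → not valid
5 of the 7 triples form a triangle.

5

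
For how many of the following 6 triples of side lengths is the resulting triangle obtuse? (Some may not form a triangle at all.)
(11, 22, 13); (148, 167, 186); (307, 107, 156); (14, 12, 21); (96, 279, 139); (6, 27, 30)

3

(11,22,13): 11²+13² = 290 < 484 = 22² → obtuse
(148,167,186): 148²+167² = 49793 > 34596 = 186² → acute
(307,107,156): 107+156 ≤ 307, not a triangle
(14,12,21): 12²+14² = 340 < 441 = 21² → obtuse
(96,279,139): 96+139 ≤ 279, not a triangle
(6,27,30): 6²+27² = 765 < 900 = 30² → obtuse
3 of the 6 are obtuse.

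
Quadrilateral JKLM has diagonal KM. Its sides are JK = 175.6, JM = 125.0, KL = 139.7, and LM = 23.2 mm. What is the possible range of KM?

From triangle JKM: |175.6 − 125.0| < KM < 175.6 + 125.0, i.e. 50.6 < KM < 300.6.
From triangle LKM: 116.5 < KM < 162.9.
Both must hold, so KM lies in the intersection.

116.5 < KM < 162.9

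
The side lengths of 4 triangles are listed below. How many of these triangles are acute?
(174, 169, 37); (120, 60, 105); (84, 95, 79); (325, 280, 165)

(174,169,37): 37²+169² = 29930 < 30276 = 174² → obtuse
(120,60,105): 60²+105² = 14625 > 14400 = 120² → acute
(84,95,79): 79²+84² = 13297 > 9025 = 95² → acute
(325,280,165): 165²+280² = 105625 = 325² → right
2 of the 4 are acute.

2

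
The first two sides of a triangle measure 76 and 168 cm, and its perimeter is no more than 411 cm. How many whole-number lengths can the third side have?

Triangle inequality: 92 < x < 244. Perimeter ≤ 411 gives x ≤ 411 − 76 − 168 = 167.
So 92 < x ≤ 167; integers 93 through 167: 75 values.

75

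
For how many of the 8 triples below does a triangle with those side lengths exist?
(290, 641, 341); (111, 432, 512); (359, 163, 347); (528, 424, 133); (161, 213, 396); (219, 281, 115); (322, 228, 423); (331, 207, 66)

5

(290,341,641): 290+341 ≤ 641 → not valid
(111,432,512): 111+432 > 512 → valid
(163,347,359): 163+347 > 359 → valid
(133,424,528): 133+424 > 528 → valid
(161,213,396): 161+213 ≤ 396 → not valid
(115,219,281): 115+219 > 281 → valid
(228,322,423): 228+322 > 423 → valid
(66,207,331): 66+207 ≤ 331 → not valid
5 of the 8 triples form a triangle.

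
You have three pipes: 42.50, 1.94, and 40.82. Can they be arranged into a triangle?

Yes

The longest side is 42.50, and the other two sum to 42.76.
Since 42.76 > 42.50, the triangle inequality holds.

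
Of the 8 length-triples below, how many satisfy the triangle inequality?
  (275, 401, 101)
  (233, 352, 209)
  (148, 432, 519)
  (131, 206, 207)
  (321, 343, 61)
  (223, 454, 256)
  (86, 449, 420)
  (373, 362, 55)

(101,275,401): 101+275 ≤ 401 → not valid
(209,233,352): 209+233 > 352 → valid
(148,432,519): 148+432 > 519 → valid
(131,206,207): 131+206 > 207 → valid
(61,321,343): 61+321 > 343 → valid
(223,256,454): 223+256 > 454 → valid
(86,420,449): 86+420 > 449 → valid
(55,362,373): 55+362 > 373 → valid
7 of the 8 triples form a triangle.

7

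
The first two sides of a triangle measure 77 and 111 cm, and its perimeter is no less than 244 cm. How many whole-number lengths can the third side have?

Triangle inequality: 34 < x < 188. Perimeter ≥ 244 gives x ≥ 244 − 77 − 111 = 56.
So 56 ≤ x < 188; integers 56 through 187: 132 values.

132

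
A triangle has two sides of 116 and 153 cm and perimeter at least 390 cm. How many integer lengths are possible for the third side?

148

Triangle inequality: 37 < x < 269. Perimeter ≥ 390 gives x ≥ 390 − 116 − 153 = 121.
So 121 ≤ x < 269; integers 121 through 268: 148 values.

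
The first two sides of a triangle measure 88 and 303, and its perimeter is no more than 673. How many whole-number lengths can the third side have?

67

Triangle inequality: 215 < x < 391. Perimeter ≤ 673 gives x ≤ 673 − 88 − 303 = 282.
So 215 < x ≤ 282; integers 216 through 282: 67 values.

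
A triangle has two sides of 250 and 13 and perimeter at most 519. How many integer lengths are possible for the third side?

19

Triangle inequality: 237 < x < 263. Perimeter ≤ 519 gives x ≤ 519 − 250 − 13 = 256.
So 237 < x ≤ 256; integers 238 through 256: 19 values.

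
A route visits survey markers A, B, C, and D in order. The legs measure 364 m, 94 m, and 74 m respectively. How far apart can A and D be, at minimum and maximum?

The maximum is all hops collinear in one direction: 364 + 94 + 74 = 532.
The longest hop is 364; the others sum to 168. Folding the others back against it leaves at least 364 − 168 = 196.

196 ≤ AD ≤ 532 m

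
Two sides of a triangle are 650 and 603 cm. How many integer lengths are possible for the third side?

1205

The third side lies in the open interval (47, 1253).
Integers from 48 to 1252 inclusive: 1252 − 48 + 1 = 1205.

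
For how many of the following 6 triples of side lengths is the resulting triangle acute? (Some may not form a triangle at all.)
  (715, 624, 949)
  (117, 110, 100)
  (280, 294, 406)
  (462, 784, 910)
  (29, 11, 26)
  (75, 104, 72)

(715,624,949): 624²+715² = 900601 = 949² → right
(117,110,100): 100²+110² = 22100 > 13689 = 117² → acute
(280,294,406): 280²+294² = 164836 = 406² → right
(462,784,910): 462²+784² = 828100 = 910² → right
(29,11,26): 11²+26² = 797 < 841 = 29² → obtuse
(75,104,72): 72²+75² = 10809 < 10816 = 104² → obtuse
1 of the 6 is acute.

1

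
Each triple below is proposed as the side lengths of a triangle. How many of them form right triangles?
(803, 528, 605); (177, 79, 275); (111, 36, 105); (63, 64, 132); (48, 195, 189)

(803,528,605): 528²+605² = 644809 = 803² → right
(177,79,275): 79+177 ≤ 275, not a triangle
(111,36,105): 36²+105² = 12321 = 111² → right
(63,64,132): 63+64 ≤ 132, not a triangle
(48,195,189): 48²+189² = 38025 = 195² → right
3 of the 5 are right.

3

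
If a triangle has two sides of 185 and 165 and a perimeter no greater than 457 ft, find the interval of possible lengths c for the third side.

Triangle inequality alone gives 20 < c < 350.
The perimeter condition gives c ≤ 457 − 185 − 165 = 107.
Intersecting the two: 20 < c ≤ 107.

20 < c ≤ 107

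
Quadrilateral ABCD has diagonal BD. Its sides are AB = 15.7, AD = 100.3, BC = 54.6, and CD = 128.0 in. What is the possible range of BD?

84.6 < BD < 116.0

From triangle ABD: |15.7 − 100.3| < BD < 15.7 + 100.3, i.e. 84.6 < BD < 116.0.
From triangle CBD: 73.4 < BD < 182.6.
Both must hold, so BD lies in the intersection.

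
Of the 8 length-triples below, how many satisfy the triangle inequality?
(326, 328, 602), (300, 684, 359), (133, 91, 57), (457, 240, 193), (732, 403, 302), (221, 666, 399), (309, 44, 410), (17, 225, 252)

2

(326,328,602): 326+328 > 602 → valid
(300,359,684): 300+359 ≤ 684 → not valid
(57,91,133): 57+91 > 133 → valid
(193,240,457): 193+240 ≤ 457 → not valid
(302,403,732): 302+403 ≤ 732 → not valid
(221,399,666): 221+399 ≤ 666 → not valid
(44,309,410): 44+309 ≤ 410 → not valid
(17,225,252): 17+225 ≤ 252 → not valid
2 of the 8 triples form a triangle.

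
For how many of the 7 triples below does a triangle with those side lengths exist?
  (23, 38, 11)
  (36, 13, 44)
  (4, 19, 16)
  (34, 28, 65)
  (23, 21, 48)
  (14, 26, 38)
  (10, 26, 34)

(11,23,38): 11+23 ≤ 38 → not valid
(13,36,44): 13+36 > 44 → valid
(4,16,19): 4+16 > 19 → valid
(28,34,65): 28+34 ≤ 65 → not valid
(21,23,48): 21+23 ≤ 48 → not valid
(14,26,38): 14+26 > 38 → valid
(10,26,34): 10+26 > 34 → valid
4 of the 7 triples form a triangle.

4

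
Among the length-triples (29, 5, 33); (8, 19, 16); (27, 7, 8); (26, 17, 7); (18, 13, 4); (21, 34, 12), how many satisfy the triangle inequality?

(5,29,33): 5+29 > 33 → valid
(8,16,19): 8+16 > 19 → valid
(7,8,27): 7+8 ≤ 27 → not valid
(7,17,26): 7+17 ≤ 26 → not valid
(4,13,18): 4+13 ≤ 18 → not valid
(12,21,34): 12+21 ≤ 34 → not valid
2 of the 6 triples form a triangle.

2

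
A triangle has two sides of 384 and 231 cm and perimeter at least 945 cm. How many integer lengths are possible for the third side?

285

Triangle inequality: 153 < x < 615. Perimeter ≥ 945 gives x ≥ 945 − 384 − 231 = 330.
So 330 ≤ x < 615; integers 330 through 614: 285 values.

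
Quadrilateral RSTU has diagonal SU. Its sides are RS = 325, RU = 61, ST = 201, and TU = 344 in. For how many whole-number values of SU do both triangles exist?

From triangle RSU: 264 < SU < 386.
From triangle TSU: 143 < SU < 545.
Intersection: 264 < SU < 386, so integers 265 through 385: 121 values.

121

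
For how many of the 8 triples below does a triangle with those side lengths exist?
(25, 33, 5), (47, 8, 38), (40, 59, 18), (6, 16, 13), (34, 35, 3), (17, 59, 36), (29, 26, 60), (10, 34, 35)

(5,25,33): 5+25 ≤ 33 → not valid
(8,38,47): 8+38 ≤ 47 → not valid
(18,40,59): 18+40 ≤ 59 → not valid
(6,13,16): 6+13 > 16 → valid
(3,34,35): 3+34 > 35 → valid
(17,36,59): 17+36 ≤ 59 → not valid
(26,29,60): 26+29 ≤ 60 → not valid
(10,34,35): 10+34 > 35 → valid
3 of the 8 triples form a triangle.

3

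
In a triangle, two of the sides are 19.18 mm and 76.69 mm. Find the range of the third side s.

By the triangle inequality, s must be less than 19.18 + 76.69 = 95.87 and greater than |19.18 − 76.69| = 57.51.

57.51 < s < 95.87 (mm)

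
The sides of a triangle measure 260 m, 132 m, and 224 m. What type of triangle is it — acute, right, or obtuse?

right

Compare the square of the longest side to the sum of squares of the other two: 132² + 224² = 67600 = 260².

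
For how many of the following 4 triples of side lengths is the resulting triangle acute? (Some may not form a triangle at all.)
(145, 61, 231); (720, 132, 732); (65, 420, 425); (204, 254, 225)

1

(145,61,231): 61+145 ≤ 231, not a triangle
(720,132,732): 132²+720² = 535824 = 732² → right
(65,420,425): 65²+420² = 180625 = 425² → right
(204,254,225): 204²+225² = 92241 > 64516 = 254² → acute
1 of the 4 is acute.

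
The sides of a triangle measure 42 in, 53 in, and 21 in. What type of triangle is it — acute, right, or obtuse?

obtuse

Compare the square of the longest side to the sum of squares of the other two: 21² + 42² = 2205 < 2809 = 53².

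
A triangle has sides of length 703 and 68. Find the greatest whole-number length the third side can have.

The third side must be strictly less than 703 + 68 = 771.
The largest integer below 771 is 770.

770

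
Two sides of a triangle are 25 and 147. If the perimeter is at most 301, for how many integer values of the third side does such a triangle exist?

7

Triangle inequality: 122 < x < 172. Perimeter ≤ 301 gives x ≤ 301 − 25 − 147 = 129.
So 122 < x ≤ 129; integers 123 through 129: 7 values.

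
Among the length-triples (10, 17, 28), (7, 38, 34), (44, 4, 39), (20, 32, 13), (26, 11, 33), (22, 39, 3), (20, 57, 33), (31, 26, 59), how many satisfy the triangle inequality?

3

(10,17,28): 10+17 ≤ 28 → not valid
(7,34,38): 7+34 > 38 → valid
(4,39,44): 4+39 ≤ 44 → not valid
(13,20,32): 13+20 > 32 → valid
(11,26,33): 11+26 > 33 → valid
(3,22,39): 3+22 ≤ 39 → not valid
(20,33,57): 20+33 ≤ 57 → not valid
(26,31,59): 26+31 ≤ 59 → not valid
3 of the 8 triples form a triangle.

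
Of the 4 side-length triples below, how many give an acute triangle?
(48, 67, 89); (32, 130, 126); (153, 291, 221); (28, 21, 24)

(48,67,89): 48²+67² = 6793 < 7921 = 89² → obtuse
(32,130,126): 32²+126² = 16900 = 130² → right
(153,291,221): 153²+221² = 72250 < 84681 = 291² → obtuse
(28,21,24): 21²+24² = 1017 > 784 = 28² → acute
1 of the 4 is acute.

1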